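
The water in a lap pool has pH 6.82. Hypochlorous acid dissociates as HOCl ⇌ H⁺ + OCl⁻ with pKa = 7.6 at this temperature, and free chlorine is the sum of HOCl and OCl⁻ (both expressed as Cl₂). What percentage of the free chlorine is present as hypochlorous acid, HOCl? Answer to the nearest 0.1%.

[OCl⁻]/[HOCl] = 10^(pH − pKa) = 10^(6.82 − 7.6) = 10^-0.78 = 0.166.
Fraction as HOCl = 1 / (1 + 0.166) = 0.8577.

85.8%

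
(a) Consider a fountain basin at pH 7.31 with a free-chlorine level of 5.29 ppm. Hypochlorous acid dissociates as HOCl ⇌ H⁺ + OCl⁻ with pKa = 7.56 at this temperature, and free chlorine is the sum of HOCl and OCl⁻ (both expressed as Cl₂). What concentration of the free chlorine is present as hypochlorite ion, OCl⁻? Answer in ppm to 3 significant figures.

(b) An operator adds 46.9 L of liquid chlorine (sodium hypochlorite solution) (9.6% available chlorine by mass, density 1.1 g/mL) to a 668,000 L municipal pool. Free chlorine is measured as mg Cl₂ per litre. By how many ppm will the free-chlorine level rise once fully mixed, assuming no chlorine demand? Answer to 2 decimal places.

(a) [OCl⁻]/[HOCl] = 10^(pH − pKa) = 10^(7.31 − 7.56) = 10^-0.25 = 0.5623.
(a) Fraction as HOCl = 1 / (1 + 0.5623) = 0.6401.
(a) OCl⁻ = (1 − 0.6401) × 5.29 ppm = 1.904 ppm.

(b) Mass of solution: 46.9 L × 1000 mL/L × 1.1 g/mL = 51,590 g.
(b) Available chlorine delivered: 51,590 g × 0.096 = 4953 g as Cl₂.
(b) Concentration rise: 4953 g / 668,000 L = 7.414 mg/L = 7.41 ppm.

(a) 1.90 ppm; (b) 7.41 ppm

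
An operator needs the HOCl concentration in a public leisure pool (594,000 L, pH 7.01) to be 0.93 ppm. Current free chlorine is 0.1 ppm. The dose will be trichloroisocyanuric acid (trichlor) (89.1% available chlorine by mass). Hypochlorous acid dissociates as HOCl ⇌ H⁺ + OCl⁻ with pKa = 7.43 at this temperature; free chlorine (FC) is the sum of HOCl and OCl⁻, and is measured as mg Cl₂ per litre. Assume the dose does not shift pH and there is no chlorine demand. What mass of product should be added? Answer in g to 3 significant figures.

789 g

[OCl⁻]/[HOCl] = 10^(pH − pKa) = 10^(7.01 − 7.43) = 0.3802; fraction as HOCl = 1/(1 + 0.3802) = 0.7245.
Free chlorine required for 0.93 ppm HOCl: 0.93 / 0.7245 = 1.284 ppm.
FC to add: 1.284 − 0.1 = 1.184 mg/L as Cl₂.
Cl₂ equivalent: 1.184 mg/L × 594,000 L = 703 g.
Product at 89.1% available Cl: 703 / 0.891 = 789.1 g.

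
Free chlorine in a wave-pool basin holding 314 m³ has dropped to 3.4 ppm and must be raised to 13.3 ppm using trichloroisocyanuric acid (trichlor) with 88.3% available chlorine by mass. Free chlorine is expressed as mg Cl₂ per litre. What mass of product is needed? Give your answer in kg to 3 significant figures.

3.52 kg

Volume: 314 m³ = 314,000 L.
Chlorine deficit: 13.3 − 3.4 = 9.9 ppm = 9.9 mg/L as Cl₂.
Cl₂ equivalent needed: 9.9 mg/L × 314,000 L = 3,109,000 mg = 3109 g.
Product at 88.3% available chlorine: 3109 / 0.883 = 3520 g.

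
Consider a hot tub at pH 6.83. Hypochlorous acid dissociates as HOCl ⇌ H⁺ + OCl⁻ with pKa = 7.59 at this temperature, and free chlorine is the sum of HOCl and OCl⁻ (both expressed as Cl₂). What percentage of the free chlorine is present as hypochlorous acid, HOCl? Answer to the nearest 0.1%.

85.2%

[OCl⁻]/[HOCl] = 10^(pH − pKa) = 10^(6.83 − 7.59) = 10^-0.76 = 0.1738.
Fraction as HOCl = 1 / (1 + 0.1738) = 0.8519.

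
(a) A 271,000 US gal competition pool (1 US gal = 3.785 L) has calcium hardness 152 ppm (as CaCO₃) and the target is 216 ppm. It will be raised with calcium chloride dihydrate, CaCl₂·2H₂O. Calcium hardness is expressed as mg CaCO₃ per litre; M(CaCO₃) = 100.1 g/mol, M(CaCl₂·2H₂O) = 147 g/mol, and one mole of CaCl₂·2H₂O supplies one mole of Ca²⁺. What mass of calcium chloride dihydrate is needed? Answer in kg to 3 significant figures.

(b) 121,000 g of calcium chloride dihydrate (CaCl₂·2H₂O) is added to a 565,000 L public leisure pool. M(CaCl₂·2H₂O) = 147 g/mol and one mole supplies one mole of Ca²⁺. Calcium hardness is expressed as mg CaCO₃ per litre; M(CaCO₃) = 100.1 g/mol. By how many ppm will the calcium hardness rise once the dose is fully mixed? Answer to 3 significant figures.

(a) 96.4 kg; (b) 146 ppm

(a) Volume: 271,000 US gal × 3.785 L/gal = 1,025,735 L.
(a) Hardness to add: (216 − 152) = 64 mg/L as CaCO₃ × 1,025,735 L = 65,650 g as CaCO₃.
(a) Moles of Ca²⁺ (1 mol Ca²⁺ ≡ 1 mol CaCO₃): 65,650 / 100.1 g/mol = 655.8 mol.
(a) Mass of CaCl₂·2H₂O: 655.8 × 147 = 96,400 g.

(b) Moles of Ca²⁺: 121,000 g ÷ 147 g/mol = 823.1 mol.
(b) As CaCO₃: 823.1 mol × 100.1 g/mol = 82,400 g.
(b) Rise: 82,400 g / 565,000 L × 1000 = 145.8 mg/L.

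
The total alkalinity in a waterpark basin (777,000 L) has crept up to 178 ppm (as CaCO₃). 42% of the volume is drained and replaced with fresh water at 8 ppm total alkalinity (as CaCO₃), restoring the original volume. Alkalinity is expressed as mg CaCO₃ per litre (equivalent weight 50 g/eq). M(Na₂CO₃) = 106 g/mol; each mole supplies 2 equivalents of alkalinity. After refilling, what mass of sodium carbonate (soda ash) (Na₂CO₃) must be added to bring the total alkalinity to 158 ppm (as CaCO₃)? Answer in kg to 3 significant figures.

After draining 42% and refilling: 178 × 0.58 + 8 × 0.42 = 106.6 ppm.
Deficit to target: 158 − 106.6 = 51.4 mg/L.
As CaCO₃: 51.4 mg/L × 777,000 L = 39,940 g; ÷ 50 g/eq ÷ 2 = 399.4 mol Na₂CO₃.
Mass: 399.4 × 106 = 42,330 g.

42.3 kg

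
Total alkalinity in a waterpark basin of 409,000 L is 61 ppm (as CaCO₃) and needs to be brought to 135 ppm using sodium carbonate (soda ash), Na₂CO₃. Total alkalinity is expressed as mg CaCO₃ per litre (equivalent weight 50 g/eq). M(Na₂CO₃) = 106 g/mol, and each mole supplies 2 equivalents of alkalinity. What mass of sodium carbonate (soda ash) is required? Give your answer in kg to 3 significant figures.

32.1 kg

Alkalinity to add: (135 − 61) = 74 mg/L as CaCO₃ × 409,000 L = 30,270 g as CaCO₃.
Equivalents: 30,270 g ÷ 50 g/eq = 605.3 eq.
Each mole of Na₂CO₃ supplies 2 eq, so 605.3 / 2 = 302.7 mol.
Mass: 302.7 mol × 106 g/mol = 32,080 g.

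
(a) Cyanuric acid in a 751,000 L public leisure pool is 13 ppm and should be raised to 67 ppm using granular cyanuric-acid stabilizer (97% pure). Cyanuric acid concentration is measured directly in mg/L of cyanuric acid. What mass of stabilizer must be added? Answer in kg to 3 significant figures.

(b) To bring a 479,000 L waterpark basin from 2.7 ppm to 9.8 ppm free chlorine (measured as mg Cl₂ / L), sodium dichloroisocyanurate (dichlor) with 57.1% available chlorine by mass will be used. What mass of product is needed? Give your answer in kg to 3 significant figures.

(a) 41.8 kg; (b) 5.96 kg

(a) CYA to add: (67 − 13) = 54 mg/L × 751,000 L = 40,550 g cyanuric acid.
(a) At 97% purity: 40,550 / 0.97 = 41,810 g product.

(b) Chlorine deficit: 9.8 − 2.7 = 7.1 ppm = 7.1 mg/L as Cl₂.
(b) Cl₂ equivalent needed: 7.1 mg/L × 479,000 L = 3,401,000 mg = 3401 g.
(b) Product at 57.1% available chlorine: 3401 / 0.571 = 5956 g.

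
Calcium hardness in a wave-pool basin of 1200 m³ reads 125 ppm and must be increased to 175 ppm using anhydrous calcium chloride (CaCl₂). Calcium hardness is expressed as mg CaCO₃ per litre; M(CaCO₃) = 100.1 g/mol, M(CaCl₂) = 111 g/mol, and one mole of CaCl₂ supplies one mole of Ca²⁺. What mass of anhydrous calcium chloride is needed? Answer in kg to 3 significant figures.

66.5 kg

Volume: 1200 m³ = 1,200,000 L.
Hardness to add: (175 − 125) = 50 mg/L as CaCO₃ × 1,200,000 L = 60,000 g as CaCO₃.
Moles of Ca²⁺ (1 mol Ca²⁺ ≡ 1 mol CaCO₃): 60,000 / 100.1 g/mol = 599.4 mol.
Mass of CaCl₂: 599.4 × 111 = 66,530 g.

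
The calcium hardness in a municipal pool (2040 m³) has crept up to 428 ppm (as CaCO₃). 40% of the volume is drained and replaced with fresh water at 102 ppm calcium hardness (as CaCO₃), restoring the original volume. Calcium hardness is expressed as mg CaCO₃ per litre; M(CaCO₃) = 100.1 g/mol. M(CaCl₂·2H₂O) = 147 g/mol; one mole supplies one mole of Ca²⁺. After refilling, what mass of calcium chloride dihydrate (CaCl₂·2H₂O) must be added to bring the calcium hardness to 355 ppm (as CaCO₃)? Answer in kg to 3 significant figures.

172 kg

Volume: 2040 m³ = 2,040,000 L.
After draining 40% and refilling: 428 × 0.60 + 102 × 0.40 = 297.6 ppm.
Deficit to target: 355 − 297.6 = 57.4 mg/L.
As CaCO₃: 57.4 mg/L × 2,040,000 L = 117,100 g; ÷ 100.1 = 1170 mol Ca²⁺.
Mass: 1170 × 147 = 172,000 g.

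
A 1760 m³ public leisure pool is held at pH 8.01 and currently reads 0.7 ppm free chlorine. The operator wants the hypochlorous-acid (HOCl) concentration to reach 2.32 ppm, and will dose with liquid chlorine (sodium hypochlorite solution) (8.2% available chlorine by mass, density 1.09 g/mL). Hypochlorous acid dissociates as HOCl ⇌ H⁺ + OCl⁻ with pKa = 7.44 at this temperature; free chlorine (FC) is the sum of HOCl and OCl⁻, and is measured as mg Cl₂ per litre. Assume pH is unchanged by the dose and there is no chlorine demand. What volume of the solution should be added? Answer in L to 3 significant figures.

202 L

Volume: 1760 m³ = 1,760,000 L.
[OCl⁻]/[HOCl] = 10^(pH − pKa) = 10^(8.01 − 7.44) = 3.715; fraction as HOCl = 1/(1 + 3.715) = 0.2121.
Free chlorine required for 2.32 ppm HOCl: 2.32 / 0.2121 = 10.94 ppm.
FC to add: 10.94 − 0.7 = 10.24 mg/L as Cl₂.
Cl₂ equivalent: 10.24 mg/L × 1,760,000 L = 18,020 g.
Product at 8.2% available Cl: 18,020 / 0.082 = 219,800 g.
Volume: 219,800 g ÷ 1.09 g/mL = 201,600 mL.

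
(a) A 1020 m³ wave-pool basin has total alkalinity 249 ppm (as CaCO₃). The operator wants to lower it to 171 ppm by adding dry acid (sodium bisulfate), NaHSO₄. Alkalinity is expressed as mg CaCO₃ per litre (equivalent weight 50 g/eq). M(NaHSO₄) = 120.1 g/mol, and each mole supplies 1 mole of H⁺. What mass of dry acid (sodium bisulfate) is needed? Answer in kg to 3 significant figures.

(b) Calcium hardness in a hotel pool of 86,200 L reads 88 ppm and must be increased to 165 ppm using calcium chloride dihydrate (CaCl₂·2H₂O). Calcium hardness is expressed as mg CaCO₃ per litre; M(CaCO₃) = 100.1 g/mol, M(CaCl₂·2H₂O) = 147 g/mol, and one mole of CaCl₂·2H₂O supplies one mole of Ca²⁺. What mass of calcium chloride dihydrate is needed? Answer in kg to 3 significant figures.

(a) Volume: 1020 m³ = 1,020,000 L.
(a) Alkalinity to neutralize: (249 − 171) = 78 mg/L as CaCO₃ × 1,020,000 L = 79,560 g as CaCO₃.
(a) Equivalents of H⁺ required: 79,560 ÷ 50 g/eq = 1591 eq = 1591 mol NaHSO₄.
(a) Mass of NaHSO₄: 1591 × 120.1 = 191,100 g.

(b) Hardness to add: (165 − 88) = 77 mg/L as CaCO₃ × 86,200 L = 6637 g as CaCO₃.
(b) Moles of Ca²⁺ (1 mol Ca²⁺ ≡ 1 mol CaCO₃): 6637 / 100.1 g/mol = 66.31 mol.
(b) Mass of CaCl₂·2H₂O: 66.31 × 147 = 9747 g.

(a) 191 kg; (b) 9.75 kg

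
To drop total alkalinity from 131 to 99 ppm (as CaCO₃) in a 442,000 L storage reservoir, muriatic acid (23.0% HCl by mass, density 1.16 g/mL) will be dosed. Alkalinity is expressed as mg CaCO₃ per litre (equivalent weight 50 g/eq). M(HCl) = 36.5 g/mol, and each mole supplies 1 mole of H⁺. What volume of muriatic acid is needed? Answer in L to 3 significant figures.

38.7 L

Alkalinity to neutralize: (131 − 99) = 32 mg/L as CaCO₃ × 442,000 L = 14,140 g as CaCO₃.
Equivalents of H⁺ required: 14,140 ÷ 50 g/eq = 282.9 eq = 282.9 mol HCl.
Mass of HCl: 282.9 × 36.5 = 10,330 g.
Mass of 23.0% solution: 10,330 / 0.23 = 44,890 g.
Volume: 44,890 g ÷ 1.16 g/mL = 38,700 mL.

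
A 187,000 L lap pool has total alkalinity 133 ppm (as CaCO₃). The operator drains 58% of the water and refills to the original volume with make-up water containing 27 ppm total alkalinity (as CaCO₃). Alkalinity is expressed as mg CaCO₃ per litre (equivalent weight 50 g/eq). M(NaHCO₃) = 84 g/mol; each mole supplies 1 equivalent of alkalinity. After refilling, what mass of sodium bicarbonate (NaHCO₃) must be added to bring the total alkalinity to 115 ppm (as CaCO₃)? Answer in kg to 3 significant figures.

13.7 kg

After draining 58% and refilling: 133 × 0.42 + 27 × 0.58 = 71.52 ppm.
Deficit to target: 115 − 71.52 = 43.48 mg/L.
As CaCO₃: 43.48 mg/L × 187,000 L = 8131 g; ÷ 50 g/eq ÷ 1 = 162.6 mol NaHCO₃.
Mass: 162.6 × 84 = 13,660 g.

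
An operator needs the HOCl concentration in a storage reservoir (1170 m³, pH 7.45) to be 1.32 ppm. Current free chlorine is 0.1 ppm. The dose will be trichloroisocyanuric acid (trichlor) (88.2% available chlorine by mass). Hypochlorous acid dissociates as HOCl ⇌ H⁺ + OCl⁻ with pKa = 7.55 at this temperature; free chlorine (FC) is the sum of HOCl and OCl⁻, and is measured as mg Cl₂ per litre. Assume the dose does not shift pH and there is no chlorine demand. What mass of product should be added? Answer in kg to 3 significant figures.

3.01 kg

Volume: 1170 m³ = 1,170,000 L.
[OCl⁻]/[HOCl] = 10^(pH − pKa) = 10^(7.45 − 7.55) = 0.7943; fraction as HOCl = 1/(1 + 0.7943) = 0.5573.
Free chlorine required for 1.32 ppm HOCl: 1.32 / 0.5573 = 2.369 ppm.
FC to add: 2.369 − 0.1 = 2.269 mg/L as Cl₂.
Cl₂ equivalent: 2.269 mg/L × 1,170,000 L = 2654 g.
Product at 88.2% available Cl: 2654 / 0.882 = 3009 g.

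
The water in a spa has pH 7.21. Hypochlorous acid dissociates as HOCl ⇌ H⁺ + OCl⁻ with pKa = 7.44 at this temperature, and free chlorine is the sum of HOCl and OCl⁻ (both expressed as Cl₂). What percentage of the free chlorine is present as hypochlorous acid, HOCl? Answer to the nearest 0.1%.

[OCl⁻]/[HOCl] = 10^(pH − pKa) = 10^(7.21 − 7.44) = 10^-0.23 = 0.5888.
Fraction as HOCl = 1 / (1 + 0.5888) = 0.6294.

62.9%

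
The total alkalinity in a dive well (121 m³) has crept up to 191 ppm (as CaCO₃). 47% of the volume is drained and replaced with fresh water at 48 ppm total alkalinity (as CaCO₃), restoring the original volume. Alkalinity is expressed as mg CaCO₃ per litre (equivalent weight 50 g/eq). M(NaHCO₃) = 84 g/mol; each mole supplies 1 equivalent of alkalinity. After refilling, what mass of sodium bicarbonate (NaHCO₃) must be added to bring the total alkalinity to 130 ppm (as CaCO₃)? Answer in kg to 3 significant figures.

1.26 kg

Volume: 121 m³ = 121,000 L.
After draining 47% and refilling: 191 × 0.53 + 48 × 0.47 = 123.79 ppm.
Deficit to target: 130 − 123.79 = 6.21 mg/L.
As CaCO₃: 6.21 mg/L × 121,000 L = 751.4 g; ÷ 50 g/eq ÷ 1 = 15.03 mol NaHCO₃.
Mass: 15.03 × 84 = 1262 g.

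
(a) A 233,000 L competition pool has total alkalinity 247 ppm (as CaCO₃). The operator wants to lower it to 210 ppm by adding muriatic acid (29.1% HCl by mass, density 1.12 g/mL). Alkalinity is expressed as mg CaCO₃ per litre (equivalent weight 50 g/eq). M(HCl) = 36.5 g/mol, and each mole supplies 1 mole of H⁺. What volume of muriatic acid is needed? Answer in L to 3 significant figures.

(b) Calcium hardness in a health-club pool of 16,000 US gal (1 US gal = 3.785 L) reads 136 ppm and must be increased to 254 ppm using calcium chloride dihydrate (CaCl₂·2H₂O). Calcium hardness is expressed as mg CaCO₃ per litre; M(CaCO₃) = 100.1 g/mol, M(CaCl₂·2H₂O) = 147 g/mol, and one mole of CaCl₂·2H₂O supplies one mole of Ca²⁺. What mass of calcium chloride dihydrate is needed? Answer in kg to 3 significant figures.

(a) Alkalinity to neutralize: (247 − 210) = 37 mg/L as CaCO₃ × 233,000 L = 8621 g as CaCO₃.
(a) Equivalents of H⁺ required: 8621 ÷ 50 g/eq = 172.4 eq = 172.4 mol HCl.
(a) Mass of HCl: 172.4 × 36.5 = 6293 g.
(a) Mass of 29.1% solution: 6293 / 0.291 = 21,630 g.
(a) Volume: 21,630 g ÷ 1.12 g/mL = 19,310 mL.

(b) Volume: 16,000 US gal × 3.785 L/gal = 60,560 L.
(b) Hardness to add: (254 − 136) = 118 mg/L as CaCO₃ × 60,560 L = 7146 g as CaCO₃.
(b) Moles of Ca²⁺ (1 mol Ca²⁺ ≡ 1 mol CaCO₃): 7146 / 100.1 g/mol = 71.39 mol.
(b) Mass of CaCl₂·2H₂O: 71.39 × 147 = 10,490 g.

(a) 19.3 L; (b) 10.5 kg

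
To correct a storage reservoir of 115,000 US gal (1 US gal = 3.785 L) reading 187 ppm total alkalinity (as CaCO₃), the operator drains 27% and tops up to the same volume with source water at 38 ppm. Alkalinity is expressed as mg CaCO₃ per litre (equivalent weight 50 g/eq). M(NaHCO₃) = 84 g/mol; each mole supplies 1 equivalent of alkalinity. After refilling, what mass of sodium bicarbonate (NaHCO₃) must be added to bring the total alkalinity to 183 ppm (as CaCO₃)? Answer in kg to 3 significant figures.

Volume: 115,000 US gal × 3.785 L/gal = 435,275 L.
After draining 27% and refilling: 187 × 0.73 + 38 × 0.27 = 146.77 ppm.
Deficit to target: 183 − 146.77 = 36.23 mg/L.
As CaCO₃: 36.23 mg/L × 435,275 L = 15,770 g; ÷ 50 g/eq ÷ 1 = 315.4 mol NaHCO₃.
Mass: 315.4 × 84 = 26,490 g.

26.5 kg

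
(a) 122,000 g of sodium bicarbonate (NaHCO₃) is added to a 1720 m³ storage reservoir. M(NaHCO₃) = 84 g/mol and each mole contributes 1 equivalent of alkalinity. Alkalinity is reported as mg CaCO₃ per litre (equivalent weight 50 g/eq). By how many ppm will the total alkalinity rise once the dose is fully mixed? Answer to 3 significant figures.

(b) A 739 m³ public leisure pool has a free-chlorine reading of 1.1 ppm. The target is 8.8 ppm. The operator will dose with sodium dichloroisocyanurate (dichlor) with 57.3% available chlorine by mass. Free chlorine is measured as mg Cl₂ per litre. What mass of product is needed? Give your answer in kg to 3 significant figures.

(a) 42.2 ppm; (b) 9.93 kg

(a) Volume: 1720 m³ = 1,720,000 L.
(a) Moles of NaHCO₃: 122,000 g ÷ 84 g/mol = 1452 mol → 1452 eq of alkalinity.
(a) As CaCO₃: 1452 eq × 50 g/eq = 72,620 g.
(a) Rise: 72,620 g / 1,720,000 L × 1000 = 42.22 mg/L.

(b) Volume: 739 m³ = 739,000 L.
(b) Chlorine deficit: 8.8 − 1.1 = 7.7 ppm = 7.7 mg/L as Cl₂.
(b) Cl₂ equivalent needed: 7.7 mg/L × 739,000 L = 5,690,000 mg = 5690 g.
(b) Product at 57.3% available chlorine: 5690 / 0.573 = 9931 g.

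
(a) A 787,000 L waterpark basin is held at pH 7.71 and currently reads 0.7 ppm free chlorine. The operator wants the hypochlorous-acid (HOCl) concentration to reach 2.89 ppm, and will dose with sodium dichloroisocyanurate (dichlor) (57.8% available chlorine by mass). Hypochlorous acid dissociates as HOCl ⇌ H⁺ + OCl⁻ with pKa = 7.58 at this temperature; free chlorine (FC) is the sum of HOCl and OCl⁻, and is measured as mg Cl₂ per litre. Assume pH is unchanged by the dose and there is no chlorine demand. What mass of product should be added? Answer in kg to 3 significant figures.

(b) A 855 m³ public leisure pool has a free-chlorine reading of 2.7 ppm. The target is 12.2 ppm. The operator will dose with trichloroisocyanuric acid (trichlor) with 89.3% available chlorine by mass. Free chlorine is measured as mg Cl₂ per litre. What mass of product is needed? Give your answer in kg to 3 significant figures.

(a) 8.29 kg; (b) 9.10 kg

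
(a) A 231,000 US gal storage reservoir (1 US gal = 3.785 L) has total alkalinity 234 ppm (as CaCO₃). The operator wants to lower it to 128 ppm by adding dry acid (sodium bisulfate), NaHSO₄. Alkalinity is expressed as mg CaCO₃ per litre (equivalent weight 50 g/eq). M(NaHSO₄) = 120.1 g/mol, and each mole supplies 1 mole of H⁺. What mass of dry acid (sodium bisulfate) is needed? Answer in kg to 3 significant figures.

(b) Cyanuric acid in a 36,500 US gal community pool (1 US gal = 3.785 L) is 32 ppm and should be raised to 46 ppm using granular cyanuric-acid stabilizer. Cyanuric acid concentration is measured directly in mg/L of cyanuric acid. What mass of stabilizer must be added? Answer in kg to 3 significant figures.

(a) 223 kg; (b) 1.93 kg

(a) Volume: 231,000 US gal × 3.785 L/gal = 874,335 L.
(a) Alkalinity to neutralize: (234 − 128) = 106 mg/L as CaCO₃ × 874,335 L = 92,680 g as CaCO₃.
(a) Equivalents of H⁺ required: 92,680 ÷ 50 g/eq = 1854 eq = 1854 mol NaHSO₄.
(a) Mass of NaHSO₄: 1854 × 120.1 = 222,600 g.

(b) Volume: 36,500 US gal × 3.785 L/gal = 138,152 L.
(b) CYA to add: (46 − 32) = 14 mg/L × 138,152 L = 1934 g cyanuric acid.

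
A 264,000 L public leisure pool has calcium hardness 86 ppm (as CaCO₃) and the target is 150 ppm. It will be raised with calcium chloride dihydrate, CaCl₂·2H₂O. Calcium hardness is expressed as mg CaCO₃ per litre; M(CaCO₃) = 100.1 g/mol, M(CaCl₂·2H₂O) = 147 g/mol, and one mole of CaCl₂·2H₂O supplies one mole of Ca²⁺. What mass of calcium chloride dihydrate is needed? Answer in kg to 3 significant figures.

Hardness to add: (150 − 86) = 64 mg/L as CaCO₃ × 264,000 L = 16,900 g as CaCO₃.
Moles of Ca²⁺ (1 mol Ca²⁺ ≡ 1 mol CaCO₃): 16,900 / 100.1 g/mol = 168.8 mol.
Mass of CaCl₂·2H₂O: 168.8 × 147 = 24,810 g.

24.8 kg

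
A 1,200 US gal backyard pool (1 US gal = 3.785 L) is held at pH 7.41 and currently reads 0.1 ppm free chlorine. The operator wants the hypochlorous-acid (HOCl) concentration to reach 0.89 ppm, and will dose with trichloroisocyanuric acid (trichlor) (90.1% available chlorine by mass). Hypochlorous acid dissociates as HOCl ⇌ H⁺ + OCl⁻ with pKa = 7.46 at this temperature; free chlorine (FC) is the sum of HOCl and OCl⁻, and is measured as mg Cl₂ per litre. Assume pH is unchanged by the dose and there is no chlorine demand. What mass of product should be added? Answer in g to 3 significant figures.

Volume: 1,200 US gal × 3.785 L/gal = 4,542 L.
[OCl⁻]/[HOCl] = 10^(pH − pKa) = 10^(7.41 − 7.46) = 0.8913; fraction as HOCl = 1/(1 + 0.8913) = 0.5288.
Free chlorine required for 0.89 ppm HOCl: 0.89 / 0.5288 = 1.683 ppm.
FC to add: 1.683 − 0.1 = 1.583 mg/L as Cl₂.
Cl₂ equivalent: 1.583 mg/L × 4,542 L = 7.191 g.
Product at 90.1% available Cl: 7.191 / 0.901 = 7.981 g.

7.98 g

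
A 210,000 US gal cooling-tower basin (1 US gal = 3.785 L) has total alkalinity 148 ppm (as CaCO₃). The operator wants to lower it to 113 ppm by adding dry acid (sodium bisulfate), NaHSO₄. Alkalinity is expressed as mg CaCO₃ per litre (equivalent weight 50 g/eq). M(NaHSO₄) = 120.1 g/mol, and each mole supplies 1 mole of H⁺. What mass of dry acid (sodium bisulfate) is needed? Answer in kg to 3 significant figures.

66.8 kg

Volume: 210,000 US gal × 3.785 L/gal = 794,850 L.
Alkalinity to neutralize: (148 − 113) = 35 mg/L as CaCO₃ × 794,850 L = 27,820 g as CaCO₃.
Equivalents of H⁺ required: 27,820 ÷ 50 g/eq = 556.4 eq = 556.4 mol NaHSO₄.
Mass of NaHSO₄: 556.4 × 120.1 = 66,820 g.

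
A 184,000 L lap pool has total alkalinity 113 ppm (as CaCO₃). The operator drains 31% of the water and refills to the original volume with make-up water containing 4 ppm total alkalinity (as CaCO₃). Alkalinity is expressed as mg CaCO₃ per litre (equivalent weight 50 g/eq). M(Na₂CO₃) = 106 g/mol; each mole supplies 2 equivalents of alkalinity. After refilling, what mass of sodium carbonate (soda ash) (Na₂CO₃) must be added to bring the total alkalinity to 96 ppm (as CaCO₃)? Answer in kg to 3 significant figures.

3.27 kg

After draining 31% and refilling: 113 × 0.69 + 4 × 0.31 = 79.21 ppm.
Deficit to target: 96 − 79.21 = 16.79 mg/L.
As CaCO₃: 16.79 mg/L × 184,000 L = 3089 g; ÷ 50 g/eq ÷ 2 = 30.89 mol Na₂CO₃.
Mass: 30.89 × 106 = 3275 g.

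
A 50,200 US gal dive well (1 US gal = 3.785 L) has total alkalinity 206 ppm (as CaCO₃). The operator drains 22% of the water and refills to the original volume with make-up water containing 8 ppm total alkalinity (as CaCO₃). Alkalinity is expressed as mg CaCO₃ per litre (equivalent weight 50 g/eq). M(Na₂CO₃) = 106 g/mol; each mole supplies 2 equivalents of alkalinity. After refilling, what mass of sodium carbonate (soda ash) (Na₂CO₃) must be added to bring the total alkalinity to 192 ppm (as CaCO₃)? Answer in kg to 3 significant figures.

Volume: 50,200 US gal × 3.785 L/gal = 190,007 L.
After draining 22% and refilling: 206 × 0.78 + 8 × 0.22 = 162.44 ppm.
Deficit to target: 192 − 162.44 = 29.56 mg/L.
As CaCO₃: 29.56 mg/L × 190,007 L = 5617 g; ÷ 50 g/eq ÷ 2 = 56.17 mol Na₂CO₃.
Mass: 56.17 × 106 = 5954 g.

5.95 kg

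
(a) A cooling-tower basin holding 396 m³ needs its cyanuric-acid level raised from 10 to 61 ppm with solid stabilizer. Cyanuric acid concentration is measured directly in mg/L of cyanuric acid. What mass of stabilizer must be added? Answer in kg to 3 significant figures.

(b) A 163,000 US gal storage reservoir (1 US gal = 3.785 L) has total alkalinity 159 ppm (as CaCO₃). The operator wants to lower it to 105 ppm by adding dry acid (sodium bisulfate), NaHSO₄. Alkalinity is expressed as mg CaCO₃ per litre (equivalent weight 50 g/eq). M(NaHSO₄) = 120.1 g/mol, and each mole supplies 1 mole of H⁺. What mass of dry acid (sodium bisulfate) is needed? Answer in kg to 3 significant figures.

(a) Volume: 396 m³ = 396,000 L.
(a) CYA to add: (61 − 10) = 51 mg/L × 396,000 L = 20,200 g cyanuric acid.

(b) Volume: 163,000 US gal × 3.785 L/gal = 616,955 L.
(b) Alkalinity to neutralize: (159 − 105) = 54 mg/L as CaCO₃ × 616,955 L = 33,320 g as CaCO₃.
(b) Equivalents of H⁺ required: 33,320 ÷ 50 g/eq = 666.3 eq = 666.3 mol NaHSO₄.
(b) Mass of NaHSO₄: 666.3 × 120.1 = 80,020 g.

(a) 20.2 kg; (b) 80.0 kg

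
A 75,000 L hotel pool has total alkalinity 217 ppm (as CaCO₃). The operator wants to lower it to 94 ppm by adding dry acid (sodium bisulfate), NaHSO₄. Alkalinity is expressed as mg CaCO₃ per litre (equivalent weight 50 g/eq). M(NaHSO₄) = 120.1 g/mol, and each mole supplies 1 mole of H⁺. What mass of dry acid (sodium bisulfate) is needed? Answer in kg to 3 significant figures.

22.2 kg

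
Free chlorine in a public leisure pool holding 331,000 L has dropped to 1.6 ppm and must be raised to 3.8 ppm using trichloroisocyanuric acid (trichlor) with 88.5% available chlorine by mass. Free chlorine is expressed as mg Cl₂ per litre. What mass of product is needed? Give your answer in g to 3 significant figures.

Chlorine deficit: 3.8 − 1.6 = 2.2 ppm = 2.2 mg/L as Cl₂.
Cl₂ equivalent needed: 2.2 mg/L × 331,000 L = 728,200 mg = 728.2 g.
Product at 88.5% available chlorine: 728.2 / 0.885 = 822.8 g.

823 g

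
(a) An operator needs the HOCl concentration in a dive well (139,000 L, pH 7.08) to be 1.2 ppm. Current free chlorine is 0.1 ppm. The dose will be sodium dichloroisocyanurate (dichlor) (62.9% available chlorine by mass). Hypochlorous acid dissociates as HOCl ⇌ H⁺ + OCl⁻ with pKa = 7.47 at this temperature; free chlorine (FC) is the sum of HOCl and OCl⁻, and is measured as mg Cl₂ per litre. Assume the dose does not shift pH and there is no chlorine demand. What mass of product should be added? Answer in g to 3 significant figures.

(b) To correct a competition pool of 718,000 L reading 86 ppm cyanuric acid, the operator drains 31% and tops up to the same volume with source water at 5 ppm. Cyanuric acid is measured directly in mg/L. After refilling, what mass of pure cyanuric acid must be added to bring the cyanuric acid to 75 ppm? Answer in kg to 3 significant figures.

(a) [OCl⁻]/[HOCl] = 10^(pH − pKa) = 10^(7.08 − 7.47) = 0.4074; fraction as HOCl = 1/(1 + 0.4074) = 0.7105.
(a) Free chlorine required for 1.2 ppm HOCl: 1.2 / 0.7105 = 1.689 ppm.
(a) FC to add: 1.689 − 0.1 = 1.589 mg/L as Cl₂.
(a) Cl₂ equivalent: 1.589 mg/L × 139,000 L = 220.9 g.
(a) Product at 62.9% available Cl: 220.9 / 0.629 = 351.1 g.

(b) After draining 31% and refilling: 86 × 0.69 + 5 × 0.31 = 60.89 ppm.
(b) Deficit to target: 75 − 60.89 = 14.11 mg/L.
(b) Mass: 14.11 mg/L × 718,000 L = 10,130 g cyanuric acid.

(a) 351 g; (b) 10.1 kg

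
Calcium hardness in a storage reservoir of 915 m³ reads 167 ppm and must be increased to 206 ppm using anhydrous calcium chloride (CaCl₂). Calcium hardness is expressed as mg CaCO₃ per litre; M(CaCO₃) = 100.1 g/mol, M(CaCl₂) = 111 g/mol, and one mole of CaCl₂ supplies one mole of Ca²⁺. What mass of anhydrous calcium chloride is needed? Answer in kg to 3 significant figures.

39.6 kg

Volume: 915 m³ = 915,000 L.
Hardness to add: (206 − 167) = 39 mg/L as CaCO₃ × 915,000 L = 35,680 g as CaCO₃.
Moles of Ca²⁺ (1 mol Ca²⁺ ≡ 1 mol CaCO₃): 35,680 / 100.1 g/mol = 356.5 mol.
Mass of CaCl₂: 356.5 × 111 = 39,570 g.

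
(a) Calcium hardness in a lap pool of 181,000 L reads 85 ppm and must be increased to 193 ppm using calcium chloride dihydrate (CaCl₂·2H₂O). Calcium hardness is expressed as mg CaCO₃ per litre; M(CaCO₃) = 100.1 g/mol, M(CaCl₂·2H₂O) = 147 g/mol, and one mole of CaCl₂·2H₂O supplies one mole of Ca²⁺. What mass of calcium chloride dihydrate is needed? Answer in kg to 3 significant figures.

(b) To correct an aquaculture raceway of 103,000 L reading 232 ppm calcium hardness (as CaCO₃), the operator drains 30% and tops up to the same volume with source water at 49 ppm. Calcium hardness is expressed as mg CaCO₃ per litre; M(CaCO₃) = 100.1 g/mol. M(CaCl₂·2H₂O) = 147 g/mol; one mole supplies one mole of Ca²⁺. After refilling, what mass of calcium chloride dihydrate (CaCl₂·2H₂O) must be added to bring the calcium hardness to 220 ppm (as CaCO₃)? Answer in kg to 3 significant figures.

(a) Hardness to add: (193 − 85) = 108 mg/L as CaCO₃ × 181,000 L = 19,550 g as CaCO₃.
(a) Moles of Ca²⁺ (1 mol Ca²⁺ ≡ 1 mol CaCO₃): 19,550 / 100.1 g/mol = 195.3 mol.
(a) Mass of CaCl₂·2H₂O: 195.3 × 147 = 28,710 g.

(b) After draining 30% and refilling: 232 × 0.70 + 49 × 0.30 = 177.1 ppm.
(b) Deficit to target: 220 − 177.1 = 42.9 mg/L.
(b) As CaCO₃: 42.9 mg/L × 103,000 L = 4419 g; ÷ 100.1 = 44.14 mol Ca²⁺.
(b) Mass: 44.14 × 147 = 6489 g.

(a) 28.7 kg; (b) 6.49 kg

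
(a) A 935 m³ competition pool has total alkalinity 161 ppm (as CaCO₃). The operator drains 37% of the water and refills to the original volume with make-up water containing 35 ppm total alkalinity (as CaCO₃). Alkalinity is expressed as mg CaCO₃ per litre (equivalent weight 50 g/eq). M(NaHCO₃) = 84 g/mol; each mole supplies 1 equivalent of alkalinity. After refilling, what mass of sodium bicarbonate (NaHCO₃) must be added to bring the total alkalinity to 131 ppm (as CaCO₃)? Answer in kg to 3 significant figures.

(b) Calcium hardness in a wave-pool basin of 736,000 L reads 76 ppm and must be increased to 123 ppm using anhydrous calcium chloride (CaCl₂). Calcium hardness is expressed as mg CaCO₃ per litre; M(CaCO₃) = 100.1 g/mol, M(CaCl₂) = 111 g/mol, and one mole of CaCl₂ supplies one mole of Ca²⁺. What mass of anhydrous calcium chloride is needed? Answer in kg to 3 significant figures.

(a) Volume: 935 m³ = 935,000 L.
(a) After draining 37% and refilling: 161 × 0.63 + 35 × 0.37 = 114.38 ppm.
(a) Deficit to target: 131 − 114.38 = 16.62 mg/L.
(a) As CaCO₃: 16.62 mg/L × 935,000 L = 15,540 g; ÷ 50 g/eq ÷ 1 = 310.8 mol NaHCO₃.
(a) Mass: 310.8 × 84 = 26,110 g.

(b) Hardness to add: (123 − 76) = 47 mg/L as CaCO₃ × 736,000 L = 34,590 g as CaCO₃.
(b) Moles of Ca²⁺ (1 mol Ca²⁺ ≡ 1 mol CaCO₃): 34,590 / 100.1 g/mol = 345.6 mol.
(b) Mass of CaCl₂: 345.6 × 111 = 38,360 g.

(a) 26.1 kg; (b) 38.4 kg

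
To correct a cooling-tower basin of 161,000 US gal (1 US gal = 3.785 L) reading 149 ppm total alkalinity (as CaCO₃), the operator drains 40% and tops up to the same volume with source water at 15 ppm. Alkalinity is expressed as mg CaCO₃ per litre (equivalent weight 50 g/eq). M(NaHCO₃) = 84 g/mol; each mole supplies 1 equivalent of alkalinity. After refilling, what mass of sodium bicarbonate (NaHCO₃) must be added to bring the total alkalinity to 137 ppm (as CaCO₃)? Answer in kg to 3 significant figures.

42.6 kg

Volume: 161,000 US gal × 3.785 L/gal = 609,385 L.
After draining 40% and refilling: 149 × 0.60 + 15 × 0.40 = 95.4 ppm.
Deficit to target: 137 − 95.4 = 41.6 mg/L.
As CaCO₃: 41.6 mg/L × 609,385 L = 25,350 g; ÷ 50 g/eq ÷ 1 = 507 mol NaHCO₃.
Mass: 507 × 84 = 42,590 g.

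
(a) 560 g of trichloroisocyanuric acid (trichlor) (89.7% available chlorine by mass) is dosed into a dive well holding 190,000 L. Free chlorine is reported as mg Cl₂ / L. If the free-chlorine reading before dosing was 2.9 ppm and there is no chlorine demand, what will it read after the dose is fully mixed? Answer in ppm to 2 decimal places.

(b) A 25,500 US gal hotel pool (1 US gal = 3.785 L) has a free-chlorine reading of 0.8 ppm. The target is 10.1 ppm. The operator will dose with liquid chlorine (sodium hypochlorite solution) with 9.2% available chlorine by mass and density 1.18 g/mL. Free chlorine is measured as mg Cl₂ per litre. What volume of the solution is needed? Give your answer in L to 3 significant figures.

(a) 5.54 ppm; (b) 8.27 L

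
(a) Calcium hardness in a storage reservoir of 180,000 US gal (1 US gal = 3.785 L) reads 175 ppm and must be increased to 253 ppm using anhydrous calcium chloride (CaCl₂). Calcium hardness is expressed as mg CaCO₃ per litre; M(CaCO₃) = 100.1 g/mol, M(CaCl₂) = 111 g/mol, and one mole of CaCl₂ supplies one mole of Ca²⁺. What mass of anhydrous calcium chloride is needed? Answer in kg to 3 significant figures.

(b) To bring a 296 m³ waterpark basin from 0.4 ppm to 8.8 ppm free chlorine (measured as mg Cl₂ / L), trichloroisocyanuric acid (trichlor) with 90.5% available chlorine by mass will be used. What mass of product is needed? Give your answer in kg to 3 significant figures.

(a) Volume: 180,000 US gal × 3.785 L/gal = 681,300 L.
(a) Hardness to add: (253 − 175) = 78 mg/L as CaCO₃ × 681,300 L = 53,140 g as CaCO₃.
(a) Moles of Ca²⁺ (1 mol Ca²⁺ ≡ 1 mol CaCO₃): 53,140 / 100.1 g/mol = 530.9 mol.
(a) Mass of CaCl₂: 530.9 × 111 = 58,930 g.

(b) Volume: 296 m³ = 296,000 L.
(b) Chlorine deficit: 8.8 − 0.4 = 8.4 ppm = 8.4 mg/L as Cl₂.
(b) Cl₂ equivalent needed: 8.4 mg/L × 296,000 L = 2,486,000 mg = 2486 g.
(b) Product at 90.5% available chlorine: 2486 / 0.905 = 2747 g.

(a) 58.9 kg; (b) 2.75 kg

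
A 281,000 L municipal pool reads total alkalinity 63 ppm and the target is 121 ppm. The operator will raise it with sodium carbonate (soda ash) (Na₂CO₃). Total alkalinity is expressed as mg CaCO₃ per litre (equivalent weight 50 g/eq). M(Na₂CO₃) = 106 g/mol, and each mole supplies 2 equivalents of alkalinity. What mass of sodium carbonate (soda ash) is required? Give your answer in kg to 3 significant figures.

17.3 kg

Alkalinity to add: (121 − 63) = 58 mg/L as CaCO₃ × 281,000 L = 16,300 g as CaCO₃.
Equivalents: 16,300 g ÷ 50 g/eq = 326 eq.
Each mole of Na₂CO₃ supplies 2 eq, so 326 / 2 = 163 mol.
Mass: 163 mol × 106 g/mol = 17,280 g.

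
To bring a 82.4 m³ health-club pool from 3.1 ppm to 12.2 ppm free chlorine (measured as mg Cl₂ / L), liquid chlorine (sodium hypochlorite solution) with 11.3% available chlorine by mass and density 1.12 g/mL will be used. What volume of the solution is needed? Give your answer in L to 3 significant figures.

5.92 L

Volume: 82.4 m³ = 82,400 L.
Chlorine deficit: 12.2 − 3.1 = 9.1 ppm = 9.1 mg/L as Cl₂.
Cl₂ equivalent needed: 9.1 mg/L × 82,400 L = 749,800 mg = 749.8 g.
Product at 11.3% available chlorine: 749.8 / 0.113 = 6636 g.
Volume at density 1.12 g/mL: 6636 g ÷ 1.12 g/mL = 5925 mL.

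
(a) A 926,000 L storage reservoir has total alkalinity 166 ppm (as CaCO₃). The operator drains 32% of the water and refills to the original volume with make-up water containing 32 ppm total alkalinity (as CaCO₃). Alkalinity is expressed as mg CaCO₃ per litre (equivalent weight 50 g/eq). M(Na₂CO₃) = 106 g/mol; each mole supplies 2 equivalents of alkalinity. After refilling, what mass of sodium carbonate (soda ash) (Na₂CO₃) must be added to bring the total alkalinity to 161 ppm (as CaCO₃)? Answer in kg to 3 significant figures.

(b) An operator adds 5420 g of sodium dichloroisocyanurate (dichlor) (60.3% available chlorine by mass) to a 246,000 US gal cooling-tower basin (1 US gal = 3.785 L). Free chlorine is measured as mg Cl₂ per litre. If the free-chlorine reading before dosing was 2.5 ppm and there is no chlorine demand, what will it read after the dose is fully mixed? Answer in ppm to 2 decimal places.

(a) After draining 32% and refilling: 166 × 0.68 + 32 × 0.32 = 123.12 ppm.
(a) Deficit to target: 161 − 123.12 = 37.88 mg/L.
(a) As CaCO₃: 37.88 mg/L × 926,000 L = 35,080 g; ÷ 50 g/eq ÷ 2 = 350.8 mol Na₂CO₃.
(a) Mass: 350.8 × 106 = 37,180 g.

(b) Volume: 246,000 US gal × 3.785 L/gal = 931,110 L.
(b) Available chlorine delivered: 5420 g × 0.603 = 3268 g as Cl₂.
(b) Concentration rise: 3268 g / 931,110 L = 3.51 mg/L = 3.51 ppm.
(b) Final FC: 2.5 + 3.51 = 6.01 ppm.

(a) 37.2 kg; (b) 6.01 ppm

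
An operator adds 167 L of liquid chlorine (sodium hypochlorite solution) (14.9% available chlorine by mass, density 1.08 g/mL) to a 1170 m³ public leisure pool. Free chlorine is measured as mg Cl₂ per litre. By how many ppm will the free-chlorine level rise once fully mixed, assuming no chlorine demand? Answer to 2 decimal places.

22.97 ppm

Volume: 1170 m³ = 1,170,000 L.
Mass of solution: 167 L × 1000 mL/L × 1.08 g/mL = 180,400 g.
Available chlorine delivered: 180,400 g × 0.149 = 26,870 g as Cl₂.
Concentration rise: 26,870 g / 1,170,000 L = 22.97 mg/L = 22.97 ppm.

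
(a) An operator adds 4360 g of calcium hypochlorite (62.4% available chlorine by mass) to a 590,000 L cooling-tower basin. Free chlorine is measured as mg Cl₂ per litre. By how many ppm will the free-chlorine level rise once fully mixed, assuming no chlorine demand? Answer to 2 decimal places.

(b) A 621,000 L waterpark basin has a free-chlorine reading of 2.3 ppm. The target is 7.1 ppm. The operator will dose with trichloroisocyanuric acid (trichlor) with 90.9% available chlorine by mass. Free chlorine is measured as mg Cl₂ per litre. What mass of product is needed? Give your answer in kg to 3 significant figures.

(a) 4.61 ppm; (b) 3.28 kg

(a) Available chlorine delivered: 4360 g × 0.624 = 2721 g as Cl₂.
(a) Concentration rise: 2721 g / 590,000 L = 4.611 mg/L = 4.61 ppm.

(b) Chlorine deficit: 7.1 − 2.3 = 4.8 ppm = 4.8 mg/L as Cl₂.
(b) Cl₂ equivalent needed: 4.8 mg/L × 621,000 L = 2,981,000 mg = 2981 g.
(b) Product at 90.9% available chlorine: 2981 / 0.909 = 3279 g.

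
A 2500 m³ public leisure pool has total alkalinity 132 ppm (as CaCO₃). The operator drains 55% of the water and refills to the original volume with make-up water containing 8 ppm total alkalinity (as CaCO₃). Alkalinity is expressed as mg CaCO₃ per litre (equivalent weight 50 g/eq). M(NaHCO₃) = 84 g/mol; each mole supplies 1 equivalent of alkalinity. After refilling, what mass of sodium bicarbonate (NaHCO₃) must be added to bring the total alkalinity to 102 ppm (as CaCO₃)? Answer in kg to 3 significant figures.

160 kg

Volume: 2500 m³ = 2,500,000 L.
After draining 55% and refilling: 132 × 0.45 + 8 × 0.55 = 63.8 ppm.
Deficit to target: 102 − 63.8 = 38.2 mg/L.
As CaCO₃: 38.2 mg/L × 2,500,000 L = 95,500 g; ÷ 50 g/eq ÷ 1 = 1910 mol NaHCO₃.
Mass: 1910 × 84 = 160,400 g.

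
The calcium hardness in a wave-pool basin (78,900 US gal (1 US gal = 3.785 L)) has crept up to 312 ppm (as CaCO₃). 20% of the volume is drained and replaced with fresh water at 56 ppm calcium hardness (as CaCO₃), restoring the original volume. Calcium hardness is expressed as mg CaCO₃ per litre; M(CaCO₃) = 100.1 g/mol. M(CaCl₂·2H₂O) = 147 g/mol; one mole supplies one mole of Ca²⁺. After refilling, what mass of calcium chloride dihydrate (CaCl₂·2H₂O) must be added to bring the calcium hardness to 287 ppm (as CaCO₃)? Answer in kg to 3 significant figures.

Volume: 78,900 US gal × 3.785 L/gal = 298,636 L.
After draining 20% and refilling: 312 × 0.80 + 56 × 0.20 = 260.8 ppm.
Deficit to target: 287 − 260.8 = 26.2 mg/L.
As CaCO₃: 26.2 mg/L × 298,636 L = 7824 g; ÷ 100.1 = 78.16 mol Ca²⁺.
Mass: 78.16 × 147 = 11,490 g.

11.5 kg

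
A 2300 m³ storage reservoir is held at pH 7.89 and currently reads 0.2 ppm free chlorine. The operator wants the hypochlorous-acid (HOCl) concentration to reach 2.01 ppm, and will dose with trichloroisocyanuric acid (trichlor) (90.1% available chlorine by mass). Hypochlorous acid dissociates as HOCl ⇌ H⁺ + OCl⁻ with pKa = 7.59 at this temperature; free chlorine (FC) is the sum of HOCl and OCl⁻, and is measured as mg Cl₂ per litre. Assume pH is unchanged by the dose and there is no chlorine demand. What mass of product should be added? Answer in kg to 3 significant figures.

Volume: 2300 m³ = 2,300,000 L.
[OCl⁻]/[HOCl] = 10^(pH − pKa) = 10^(7.89 − 7.59) = 1.995; fraction as HOCl = 1/(1 + 1.995) = 0.3339.
Free chlorine required for 2.01 ppm HOCl: 2.01 / 0.3339 = 6.02 ppm.
FC to add: 6.02 − 0.2 = 5.82 mg/L as Cl₂.
Cl₂ equivalent: 5.82 mg/L × 2,300,000 L = 13,390 g.
Product at 90.1% available Cl: 13,390 / 0.901 = 14,860 g.

14.9 kg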